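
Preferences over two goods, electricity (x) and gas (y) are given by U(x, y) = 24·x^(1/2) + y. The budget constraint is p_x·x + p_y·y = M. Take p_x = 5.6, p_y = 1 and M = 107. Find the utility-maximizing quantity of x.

x* = 4.5918

MU_x = 12/√x, MU_y = 1. Tangency: 12/√x = p_x/p_y.
Thus x* = (12·p_y/p_x)² — independent of M — with the rest of income spent on y.
Plugging in: x* = (12·1/5.6)² = 4.5918.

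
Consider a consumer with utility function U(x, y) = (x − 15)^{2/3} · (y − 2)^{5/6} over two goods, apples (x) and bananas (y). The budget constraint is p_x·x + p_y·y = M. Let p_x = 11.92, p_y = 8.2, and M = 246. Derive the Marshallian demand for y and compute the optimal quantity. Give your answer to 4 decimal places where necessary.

Let x' = x−15, y' = y−2. MRS = (4/5)·y'/x' = p_x/p_y.
Substituting into the budget: x* = 15 + 4/9·(M − 15·p_x − 2·p_y)/p_x, and y* = 2 + 5/9·(…)/p_y.
Discretionary income = 246 − 15·11.92 − 2·8.2 = 50.8; y* = 2 + 5/9·50.8/8.2 = 5.4417.

y* = 5.4417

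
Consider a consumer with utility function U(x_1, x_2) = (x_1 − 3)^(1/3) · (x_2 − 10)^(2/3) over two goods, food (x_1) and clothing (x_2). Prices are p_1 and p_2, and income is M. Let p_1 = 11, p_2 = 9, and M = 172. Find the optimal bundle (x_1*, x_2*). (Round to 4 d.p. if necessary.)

x_1* = 4.4848, x_2* = 13.6296

After buying the subsistence bundle (3, 10), a share 1/3 of the remaining income goes to x_1: x_1* = 3 + 1/3·(M − 3p_1 − 10p_2)/p_1.
Discretionary income = 172 − 3·11 − 10·9 = 49; x_1* = 3 + 1/3·49/11 = 4.4848; x_2* = 10 + 2/3·49/9 = 13.6296.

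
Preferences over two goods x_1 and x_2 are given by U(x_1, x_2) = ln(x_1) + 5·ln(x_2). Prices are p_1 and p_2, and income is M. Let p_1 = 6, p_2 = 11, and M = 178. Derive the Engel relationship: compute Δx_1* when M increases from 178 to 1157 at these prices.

Δx_1* = 27.1944

The MRS is (1/5)·x_2/x_1. Set MRS = p_1/p_2.
So p_2·x_2 = 5·p_1·x_1; combined with the budget, a share 1/6 of income goes to x_1.
Demand: x_1*(p_1,p_2,M) = 1/6·M/p_1 and x_2* = 5/6·M/p_2.
At p_1=6, p_2=11, M=178: x_1* = 1/6·178/6 = 4.9444.
At M' = 1157: x_1* = 32.1389. Change: 32.1389 − 4.9444 = 27.1944.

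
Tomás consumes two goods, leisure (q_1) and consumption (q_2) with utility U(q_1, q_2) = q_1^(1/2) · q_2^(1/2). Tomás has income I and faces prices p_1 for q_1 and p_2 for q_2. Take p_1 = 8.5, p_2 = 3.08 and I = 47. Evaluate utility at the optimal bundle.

The MRS is q_2/q_1. Set MRS = p_1/p_2.
Rearranging, p_2·q_2 = p_1·q_1. Substituting into the budget gives p_1·q_1·(1 + 1) = I.
Demand: q_1*(p_1,p_2,I) = 0.5·I/p_1 and q_2* = 0.5·I/p_2.
At p_1=8.5, p_2=3.08, I=47: q_1* = 0.5·47/8.5 = 2.7647, q_2* = 7.6299.
Utility at the optimum: U(2.7647, 7.6299) = 4.5929.

V = 4.5929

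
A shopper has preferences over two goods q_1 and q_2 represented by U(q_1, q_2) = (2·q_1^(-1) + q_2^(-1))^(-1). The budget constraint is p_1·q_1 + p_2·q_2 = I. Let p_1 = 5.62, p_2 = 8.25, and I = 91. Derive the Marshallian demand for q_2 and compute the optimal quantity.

From the CES first-order condition, 2·(q_2/q_1)^(2) = p_1/p_2.
Solve for the ratio: q_2/q_1 = [(1/2)·p_1/p_2]^(0.5).
With the ratio pinned down, the budget gives q_1* = I/(p_1 + p_2·(q_2/q_1)) and q_2* = (q_2/q_1)·q_1*.
Numerically q_2/q_1 = 0.583615, so q_1* = 91/(5.62 + 8.25·0.583615) = 8.7208 and q_2* = 0.583615·8.7208 = 5.0896.

q_2* = 5.0896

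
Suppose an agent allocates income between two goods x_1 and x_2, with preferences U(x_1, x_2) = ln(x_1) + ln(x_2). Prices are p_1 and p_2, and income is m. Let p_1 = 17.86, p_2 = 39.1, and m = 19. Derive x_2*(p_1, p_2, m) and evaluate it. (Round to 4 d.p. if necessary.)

MU_x_1/MU_x_2 = (x_2)/(x_1); tangency sets this equal to p_1/p_2.
Rearranging, p_2·x_2 = p_1·x_1. Substituting into the budget gives p_1·x_1·(1 + 1) = m.
Demand: x_1*(p_1,p_2,m) = 0.5·m/p_1 and x_2* = 0.5·m/p_2.
At p_1=17.86, p_2=39.1, m=19: x_2* = 0.5·19/39.1 = 0.243.

x_2* = 0.243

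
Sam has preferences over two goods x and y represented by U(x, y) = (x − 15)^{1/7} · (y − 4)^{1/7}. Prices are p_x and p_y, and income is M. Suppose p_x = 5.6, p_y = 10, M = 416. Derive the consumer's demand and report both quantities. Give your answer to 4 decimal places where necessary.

MRS = (y−4)/(x−15). Tangency with p_x/p_y gives y−4 = (p_x/p_y)·(x−15).
After buying the subsistence bundle (15, 4), a share 0.5 of the remaining income goes to x: x* = 15 + 0.5·(M − 15p_x − 4p_y)/p_x.
Discretionary income = 416 − 15·5.6 − 4·10 = 292; x* = 15 + 0.5·292/5.6 = 41.0714; y* = 4 + 0.5·292/10 = 18.6.

x* = 41.0714, y* = 18.6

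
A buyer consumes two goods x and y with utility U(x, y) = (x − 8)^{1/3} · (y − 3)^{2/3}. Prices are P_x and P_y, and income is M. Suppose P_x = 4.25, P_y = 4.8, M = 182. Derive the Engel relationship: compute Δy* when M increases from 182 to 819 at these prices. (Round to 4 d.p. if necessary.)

Let x' = x−8, y' = y−3. MRS = (1/2)·y'/x' = P_x/P_y.
After buying the subsistence bundle (8, 3), a share 1/3 of the remaining income goes to x: x* = 8 + 1/3·(M − 8P_x − 3P_y)/P_x.
Discretionary income = 182 − 8·4.25 − 3·4.8 = 133.6; y* = 3 + 2/3·133.6/4.8 = 21.5556.
At M' = 819: y* = 110.0278. Change: 110.0278 − 21.5556 = 88.4722.

Δy* = 88.4722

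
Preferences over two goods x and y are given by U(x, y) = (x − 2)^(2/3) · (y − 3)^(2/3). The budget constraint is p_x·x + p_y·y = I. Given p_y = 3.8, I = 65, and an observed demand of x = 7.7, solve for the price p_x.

MRS = (y−3)/(x−2). Tangency with p_x/p_y gives y−3 = (p_x/p_y)·(x−2).
Substituting into the budget: x* = 2 + 0.5·(I − 2·p_x − 3·p_y)/p_x, and y* = 3 + 0.5·(…)/p_y.
Set x* = 7.7 in the demand function and solve for p_x: p_x = 4.

p_x = 4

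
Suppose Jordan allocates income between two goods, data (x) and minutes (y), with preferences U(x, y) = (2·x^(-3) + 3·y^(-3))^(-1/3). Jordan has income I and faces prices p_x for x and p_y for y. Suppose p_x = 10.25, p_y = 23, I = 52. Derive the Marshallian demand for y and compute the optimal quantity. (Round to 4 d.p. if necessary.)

Substitute y = (y/x)·x into the budget: x* = I/(p_x + p_y·(y/x)).
Numerically y/x = 0.904215, so x* = 52/(10.25 + 23·0.904215) = 1.6749 and y* = 0.904215·1.6749 = 1.5145.

y* = 1.5145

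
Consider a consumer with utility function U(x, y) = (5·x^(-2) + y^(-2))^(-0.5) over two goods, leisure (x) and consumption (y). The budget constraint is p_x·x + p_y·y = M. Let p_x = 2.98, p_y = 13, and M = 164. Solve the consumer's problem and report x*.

x* = 21.4863

MRS = MU_x/MU_y = 5·(y/x)^(3). Set equal to p_x/p_y.
Hence y/x = ((1/5)·p_x/p_y)^(1/(3)), i.e. raised to the 1/3 power.
With the ratio pinned down, the budget gives x* = M/(p_x + p_y·(y/x)) and y* = (y/x)·x*.
Numerically y/x = 0.357905, so x* = 164/(2.98 + 13·0.357905) = 21.4863.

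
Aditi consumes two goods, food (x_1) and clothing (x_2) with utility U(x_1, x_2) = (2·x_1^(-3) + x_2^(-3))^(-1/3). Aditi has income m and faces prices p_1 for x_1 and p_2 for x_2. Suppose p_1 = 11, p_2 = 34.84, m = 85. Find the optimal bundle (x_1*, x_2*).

x_1* = 2.5788, x_2* = 1.6255

Substitute x_2 = (x_2/x_1)·x_1 into the budget: x_1* = m/(p_1 + p_2·(x_2/x_1)).
Numerically x_2/x_1 = 0.630335, so x_1* = 85/(11 + 34.84·0.630335) = 2.5788 and x_2* = 0.630335·2.5788 = 1.6255.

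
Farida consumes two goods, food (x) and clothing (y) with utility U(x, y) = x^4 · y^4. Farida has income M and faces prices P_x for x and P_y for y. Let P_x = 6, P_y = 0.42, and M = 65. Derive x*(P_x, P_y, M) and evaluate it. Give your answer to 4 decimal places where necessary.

x* = 5.4167

MU_x/MU_y = (4·y)/(4·x); tangency sets this equal to P_x/P_y.
So 4·P_y·y = 4·P_x·x; combined with the budget, a share 0.5 of income goes to x.
Demand: x*(P_x,P_y,M) = 0.5·M/P_x and y* = 0.5·M/P_y.
At P_x=6, P_y=0.42, M=65: x* = 0.5·65/6 = 5.4167.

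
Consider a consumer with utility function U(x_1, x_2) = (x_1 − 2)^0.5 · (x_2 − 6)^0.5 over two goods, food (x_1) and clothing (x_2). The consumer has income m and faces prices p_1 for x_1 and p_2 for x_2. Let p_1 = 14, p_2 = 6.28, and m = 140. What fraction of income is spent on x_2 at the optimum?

MRS = (x_2−6)/(x_1−2). Tangency with p_1/p_2 gives x_2−6 = (p_1/p_2)·(x_1−2).
Substituting into the budget: x_1* = 2 + 0.5·(m − 2·p_1 − 6·p_2)/p_1, and x_2* = 6 + 0.5·(…)/p_2.
Discretionary income = 140 − 2·14 − 6·6.28 = 74.32; x_1* = 2 + 0.5·74.32/14 = 4.6543; x_2* = 6 + 0.5·74.32/6.28 = 11.9172.
Expenditure on x_2: 6.28·11.9172 = 74.84; share = 0.5346.

share on x_2 = 0.5346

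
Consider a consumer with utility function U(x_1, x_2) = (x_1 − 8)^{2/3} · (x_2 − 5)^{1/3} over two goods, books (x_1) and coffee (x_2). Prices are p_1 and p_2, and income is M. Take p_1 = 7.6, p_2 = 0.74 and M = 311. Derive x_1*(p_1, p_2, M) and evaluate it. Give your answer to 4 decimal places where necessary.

This is Cobb-Douglas in (x_1−8, x_2−5): tangency gives 2/3·p_2·(x_2−5) = 1/3·p_1·(x_1−8).
Substituting into the budget: x_1* = 8 + 2/3·(M − 8·p_1 − 5·p_2)/p_1, and x_2* = 5 + 1/3·(…)/p_2.
Discretionary income = 311 − 8·7.6 − 5·0.74 = 246.5; x_1* = 8 + 2/3·246.5/7.6 = 29.6228.

x_1* = 29.6228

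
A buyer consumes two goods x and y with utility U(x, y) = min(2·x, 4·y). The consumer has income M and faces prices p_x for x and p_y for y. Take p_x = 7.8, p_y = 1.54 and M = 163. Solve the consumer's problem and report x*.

x* = 19.0198

Here 4·7.8 + 2·1.54 = 34.28, giving x* = 19.0198.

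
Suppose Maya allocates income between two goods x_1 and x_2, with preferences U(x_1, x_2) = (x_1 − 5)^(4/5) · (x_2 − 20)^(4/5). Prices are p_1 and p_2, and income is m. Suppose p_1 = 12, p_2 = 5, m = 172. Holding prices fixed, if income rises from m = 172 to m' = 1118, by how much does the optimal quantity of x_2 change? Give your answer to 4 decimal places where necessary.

Δx_2* = 94.6

Discretionary income = 172 − 5·12 − 20·5 = 12; x_2* = 20 + 0.5·12/5 = 21.2.
At m' = 1118: x_2* = 115.8. Change: 115.8 − 21.2 = 94.6.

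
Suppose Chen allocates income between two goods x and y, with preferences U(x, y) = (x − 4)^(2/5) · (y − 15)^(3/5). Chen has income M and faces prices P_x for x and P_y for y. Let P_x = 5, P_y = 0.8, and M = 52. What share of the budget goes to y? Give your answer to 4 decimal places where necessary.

share on y = 0.4615

After buying the subsistence bundle (4, 15), a share 0.4 of the remaining income goes to x: x* = 4 + 0.4·(M − 4P_x − 15P_y)/P_x.
Discretionary income = 52 − 4·5 − 15·0.8 = 20; x* = 4 + 0.4·20/5 = 5.6; y* = 15 + 0.6·20/0.8 = 30.
Expenditure on y: 0.8·30 = 24; share = 0.4615.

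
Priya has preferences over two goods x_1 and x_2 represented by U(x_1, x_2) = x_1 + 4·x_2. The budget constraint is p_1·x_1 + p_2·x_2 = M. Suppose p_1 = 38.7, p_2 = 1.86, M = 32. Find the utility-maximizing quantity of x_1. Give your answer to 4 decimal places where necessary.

Perfect substitutes: compare marginal utility per dollar. 1/p_1 vs 4/p_2 → 0.0258 vs 2.1505.
x_2 gives more utility per dollar, so spend all income on x_2: x_2* = M/p_2, x_1* = 0.
Numerically: x_1* = 0, x_2* = 17.2043.

x_1* = 0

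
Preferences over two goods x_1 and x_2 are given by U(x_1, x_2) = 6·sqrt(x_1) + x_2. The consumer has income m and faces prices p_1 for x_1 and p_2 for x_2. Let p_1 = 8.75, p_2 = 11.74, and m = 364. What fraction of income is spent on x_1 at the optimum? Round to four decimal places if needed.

share on x_1 = 0.3895

MU_x_1 = 3/√x_1, MU_x_2 = 1. Tangency: 3/√x_1 = p_1/p_2.
Thus x_1* = (3·p_2/p_1)² — independent of m — with the rest of income spent on x_2.
Plugging in: x_1* = (3·11.74/8.75)² = 16.2018, x_2* = 18.9297.
Expenditure on x_1: 8.75·16.2018 = 141.7655; share = 0.3895.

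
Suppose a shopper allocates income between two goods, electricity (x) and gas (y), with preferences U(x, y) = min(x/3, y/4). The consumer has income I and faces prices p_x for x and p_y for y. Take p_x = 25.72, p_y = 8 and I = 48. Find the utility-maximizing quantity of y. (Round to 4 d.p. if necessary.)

Leontief preferences: the optimum is at the kink where x/3 = y/4, i.e. y = (4/3)·x.
Budget: p_x·x + p_y·(4/3)·x = I, so (3·p_x + 4·p_y)·x = 3·I.
Demand: x*(p_x,p_y,I) = 3·I/(3·p_x + 4·p_y), y* = 4·I/(3·p_x + 4·p_y).
Here 3·25.72 + 4·8 = 109.16, giving y* = 1.7589.

y* = 1.7589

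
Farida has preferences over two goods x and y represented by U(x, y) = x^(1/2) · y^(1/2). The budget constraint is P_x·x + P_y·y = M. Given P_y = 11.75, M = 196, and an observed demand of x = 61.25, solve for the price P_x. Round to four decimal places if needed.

P_x = 1.6

MU_x/MU_y = (0.5·y)/(0.5·x); tangency sets this equal to P_x/P_y.
Rearranging, P_y·y = P_x·x. Substituting into the budget gives P_x·x·(1 + 1) = M.
Demand: x*(P_x,P_y,M) = 0.5·M/P_x and y* = 0.5·M/P_y.
Set x* = 61.25 in the demand function and solve for P_x: P_x = 1.6.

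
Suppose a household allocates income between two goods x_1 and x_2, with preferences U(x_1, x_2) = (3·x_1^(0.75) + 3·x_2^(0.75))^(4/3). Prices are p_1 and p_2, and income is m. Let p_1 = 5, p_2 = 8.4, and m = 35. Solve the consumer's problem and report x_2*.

MU_x_1 ∝ 3·x_1^(-0.25), MU_x_2 ∝ 3·x_2^(-0.25), so MRS = (x_2/x_1)^(0.25) = p_1/p_2.
Solve for the ratio: x_2/x_1 = [p_1/p_2]^(4).
Substitute x_2 = (x_2/x_1)·x_1 into the budget: x_1* = m/(p_1 + p_2·(x_2/x_1)).
Numerically x_2/x_1 = 0.125534, so x_1* = 35/(5 + 8.4·0.125534) = 5.7808 and x_2* = 0.125534·5.7808 = 0.7257.

x_2* = 0.7257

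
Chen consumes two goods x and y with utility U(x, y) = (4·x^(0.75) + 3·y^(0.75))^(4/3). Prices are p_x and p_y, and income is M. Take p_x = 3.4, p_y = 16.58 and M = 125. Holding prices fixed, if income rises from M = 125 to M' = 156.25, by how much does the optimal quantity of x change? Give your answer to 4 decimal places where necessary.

Δx* = 9.1662

MU_x ∝ 4·x^(-0.25), MU_y ∝ 3·y^(-0.25), so MRS = (4/3)·(y/x)^(0.25) = p_x/p_y.
Hence y/x = ((3/4)·p_x/p_y)^(1/(0.25)), i.e. raised to the 4 power.
With the ratio pinned down, the budget gives x* = M/(p_x + p_y·(y/x)) and y* = (y/x)·x*.
Numerically y/x = 0.00056, so x* = 125/(3.4 + 16.58·0.00056) = 36.6647.
At M' = 156.25: x* = 45.8308. Change: 45.8308 − 36.6647 = 9.1662.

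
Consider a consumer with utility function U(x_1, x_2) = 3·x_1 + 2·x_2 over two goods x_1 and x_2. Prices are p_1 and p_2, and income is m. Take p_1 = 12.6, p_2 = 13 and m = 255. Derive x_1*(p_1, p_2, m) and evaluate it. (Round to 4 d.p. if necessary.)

x_1* = 20.2381

Linear utility — the consumer picks whichever good has higher MU/price: 3/12.6 = 0.2381 vs 2/13 = 0.1538.
x_1 gives more utility per dollar, so spend all income on x_1: x_1* = m/p_1, x_2* = 0.
Numerically: x_1* = 20.2381, x_2* = 0.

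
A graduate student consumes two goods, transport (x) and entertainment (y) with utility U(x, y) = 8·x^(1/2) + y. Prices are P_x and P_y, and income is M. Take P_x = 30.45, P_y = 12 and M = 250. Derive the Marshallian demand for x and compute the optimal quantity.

Set MRS = P_x/P_y: 4·x^(−1/2) = P_x/P_y.
Solve: √x = 4·P_y/P_x, so x*(P_x,P_y) = (4·P_y/P_x)², and y* = (M − P_x·x*)/P_y.
Plugging in: x* = (4·12/30.45)² = 2.4849.

x* = 2.4849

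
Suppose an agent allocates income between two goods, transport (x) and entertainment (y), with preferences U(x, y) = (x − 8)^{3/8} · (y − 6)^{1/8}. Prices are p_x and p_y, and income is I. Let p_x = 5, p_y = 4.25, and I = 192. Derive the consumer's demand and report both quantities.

MRS = 3·(y−6)/(x−8). Tangency with p_x/p_y gives y−6 = (1/3)·(p_x/p_y)·(x−8).
After buying the subsistence bundle (8, 6), a share 0.75 of the remaining income goes to x: x* = 8 + 0.75·(I − 8p_x − 6p_y)/p_x.
Discretionary income = 192 − 8·5 − 6·4.25 = 126.5; x* = 8 + 0.75·126.5/5 = 26.975; y* = 6 + 0.25·126.5/4.25 = 13.4412.

x* = 26.975, y* = 13.4412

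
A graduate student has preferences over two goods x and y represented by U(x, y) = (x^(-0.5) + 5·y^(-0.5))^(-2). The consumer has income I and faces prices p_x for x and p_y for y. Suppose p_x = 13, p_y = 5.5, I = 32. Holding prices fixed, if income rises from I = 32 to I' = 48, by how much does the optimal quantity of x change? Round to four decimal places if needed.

From the CES first-order condition, (1/5)·(y/x)^(1.5) = p_x/p_y.
Solve for the ratio: y/x = [5·p_x/p_y]^(2/3).
Substitute y = (y/x)·x into the budget: x* = I/(p_x + p_y·(y/x)).
Numerically y/x = 5.188404, so x* = 32/(13 + 5.5·5.188404) = 0.7704.
At I' = 48: x* = 1.1556. Change: 1.1556 − 0.7704 = 0.3852.

Δx* = 0.3852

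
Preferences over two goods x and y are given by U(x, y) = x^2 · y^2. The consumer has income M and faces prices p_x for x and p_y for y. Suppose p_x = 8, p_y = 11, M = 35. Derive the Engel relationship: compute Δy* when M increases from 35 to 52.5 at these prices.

At p_x=8, p_y=11, M=35: y* = 0.5·35/11 = 1.5909.
At M' = 52.5: y* = 2.3864. Change: 2.3864 − 1.5909 = 0.7955.

Δy* = 0.7955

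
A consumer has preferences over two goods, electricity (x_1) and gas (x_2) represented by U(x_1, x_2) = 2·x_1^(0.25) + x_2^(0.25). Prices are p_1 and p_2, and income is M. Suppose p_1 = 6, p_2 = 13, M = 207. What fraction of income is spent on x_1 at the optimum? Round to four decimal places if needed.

share on x_1 = 0.7653

From the CES first-order condition, 2·(x_2/x_1)^(0.75) = p_1/p_2.
Hence x_2/x_1 = ((1/2)·p_1/p_2)^(1/(0.75)), i.e. raised to the 4/3 power.
Substitute x_2 = (x_2/x_1)·x_1 into the budget: x_1* = M/(p_1 + p_2·(x_2/x_1)).
Numerically x_2/x_1 = 0.141548, so x_1* = 207/(6 + 13·0.141548) = 26.4026 and x_2* = 0.141548·26.4026 = 3.7372.
Expenditure on x_1: 6·26.4026 = 158.4159; share = 0.7653.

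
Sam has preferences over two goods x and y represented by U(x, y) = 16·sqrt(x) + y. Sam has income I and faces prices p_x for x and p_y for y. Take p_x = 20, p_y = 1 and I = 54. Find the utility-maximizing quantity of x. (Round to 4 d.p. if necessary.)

x* = 0.16

Set MRS = p_x/p_y: 8·x^(−1/2) = p_x/p_y.
Solve: √x = 8·p_y/p_x, so x*(p_x,p_y) = (8·p_y/p_x)², and y* = (I − p_x·x*)/p_y.
Plugging in: x* = (8·1/20)² = 0.16.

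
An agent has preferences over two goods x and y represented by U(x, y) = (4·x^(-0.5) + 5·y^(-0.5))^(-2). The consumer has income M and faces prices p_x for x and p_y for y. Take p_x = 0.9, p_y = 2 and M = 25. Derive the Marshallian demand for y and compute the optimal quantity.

From the CES first-order condition, (4/5)·(y/x)^(1.5) = p_x/p_y.
Hence y/x = ((5/4)·p_x/p_y)^(1/(1.5)), i.e. raised to the 2/3 power.
With the ratio pinned down, the budget gives x* = M/(p_x + p_y·(y/x)) and y* = (y/x)·x*.
Numerically y/x = 0.68142, so x* = 25/(0.9 + 2·0.68142) = 11.0481 and y* = 0.68142·11.0481 = 7.5284.

y* = 7.5284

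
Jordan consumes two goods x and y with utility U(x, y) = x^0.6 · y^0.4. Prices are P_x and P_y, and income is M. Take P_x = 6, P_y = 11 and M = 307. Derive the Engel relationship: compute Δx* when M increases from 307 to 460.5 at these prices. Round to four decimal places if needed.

Δx* = 15.35

Demand: x*(P_x,P_y,M) = 0.6·M/P_x and y* = 0.4·M/P_y.
At P_x=6, P_y=11, M=307: x* = 0.6·307/6 = 30.7.
At M' = 460.5: x* = 46.05. Change: 46.05 − 30.7 = 15.35.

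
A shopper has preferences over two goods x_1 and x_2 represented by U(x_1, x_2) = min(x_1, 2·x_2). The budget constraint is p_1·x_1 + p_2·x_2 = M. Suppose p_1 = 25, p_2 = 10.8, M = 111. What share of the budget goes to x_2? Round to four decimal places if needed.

share on x_2 = 0.1776

With perfect complements, no substitution: consume in ratio x_1:x_2 = 2:1.
Budget: p_1·x_1 + p_2·(1/2)·x_1 = M, so (2·p_1 + p_2)·x_1 = 2·M.
Demand: x_1*(p_1,p_2,M) = 2·M/(2·p_1 + p_2), x_2* = M/(2·p_1 + p_2).
Here 2·25 + 10.8 = 60.8, giving x_1* = 3.6513 and x_2* = 1.8257.
Expenditure on x_2: 10.8·1.8257 = 19.7171; share = 0.1776.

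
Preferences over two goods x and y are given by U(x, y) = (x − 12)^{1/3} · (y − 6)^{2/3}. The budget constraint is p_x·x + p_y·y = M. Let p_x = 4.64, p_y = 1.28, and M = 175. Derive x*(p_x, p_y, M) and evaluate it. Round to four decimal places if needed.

Let x' = x−12, y' = y−6. MRS = (1/2)·y'/x' = p_x/p_y.
Substituting into the budget: x* = 12 + 1/3·(M − 12·p_x − 6·p_y)/p_x, and y* = 6 + 2/3·(…)/p_y.
Discretionary income = 175 − 12·4.64 − 6·1.28 = 111.64; x* = 12 + 1/3·111.64/4.64 = 20.0201.

x* = 20.0201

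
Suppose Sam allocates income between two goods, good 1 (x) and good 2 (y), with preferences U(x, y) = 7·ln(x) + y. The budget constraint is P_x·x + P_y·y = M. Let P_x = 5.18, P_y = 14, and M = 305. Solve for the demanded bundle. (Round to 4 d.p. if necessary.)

x* = 18.9189, y* = 14.7857

Set MRS = P_x/P_y: (7/x)/1 = P_x/P_y.
So x*(P_x,P_y) = 7·P_y/P_x, independent of income; and y* = (M − 7·P_y)/P_y.
At the given prices: x* = 7·14/5.18 = 18.9189, and y* = 14.7857.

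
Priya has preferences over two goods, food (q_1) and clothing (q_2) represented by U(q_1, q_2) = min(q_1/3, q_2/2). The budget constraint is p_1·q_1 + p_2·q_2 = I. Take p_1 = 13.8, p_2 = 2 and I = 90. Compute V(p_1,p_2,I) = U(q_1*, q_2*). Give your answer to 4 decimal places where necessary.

V = 1.9824

With perfect complements, no substitution: consume in ratio q_1:q_2 = 3:2.
Budget: p_1·q_1 + p_2·(2/3)·q_1 = I, so (3·p_1 + 2·p_2)·q_1 = 3·I.
Demand: q_1*(p_1,p_2,I) = 3·I/(3·p_1 + 2·p_2), q_2* = 2·I/(3·p_1 + 2·p_2).
Here 3·13.8 + 2·2 = 45.4, giving q_1* = 5.9471 and q_2* = 3.9648.
Utility at the optimum: U(5.9471, 3.9648) = 1.9824.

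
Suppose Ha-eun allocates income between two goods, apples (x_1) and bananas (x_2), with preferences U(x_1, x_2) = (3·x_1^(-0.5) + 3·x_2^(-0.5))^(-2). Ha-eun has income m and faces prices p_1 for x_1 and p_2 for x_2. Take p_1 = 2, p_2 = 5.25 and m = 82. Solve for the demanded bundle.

MRS = MU_x_1/MU_x_2 = (x_2/x_1)^(1.5). Set equal to p_1/p_2.
Hence x_2/x_1 = (p_1/p_2)^(1/(1.5)), i.e. raised to the 2/3 power.
With the ratio pinned down, the budget gives x_1* = m/(p_1 + p_2·(x_2/x_1)) and x_2* = (x_2/x_1)·x_1*.
Numerically x_2/x_1 = 0.525509, so x_1* = 82/(2 + 5.25·0.525509) = 17.2308 and x_2* = 0.525509·17.2308 = 9.0549.

x_1* = 17.2308, x_2* = 9.0549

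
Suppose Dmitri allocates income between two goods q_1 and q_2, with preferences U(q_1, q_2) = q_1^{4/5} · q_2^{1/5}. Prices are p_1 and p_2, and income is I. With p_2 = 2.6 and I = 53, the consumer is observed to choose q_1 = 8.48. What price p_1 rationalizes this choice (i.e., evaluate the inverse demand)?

p_1 = 5

The MRS is 4·q_2/q_1. Set MRS = p_1/p_2.
So 0.8·p_2·q_2 = 0.2·p_1·q_1; combined with the budget, a share 0.8 of income goes to q_1.
Demand: q_1*(p_1,p_2,I) = 0.8·I/p_1 and q_2* = 0.2·I/p_2.
Set q_1* = 8.48 in the demand function and solve for p_1: p_1 = 5.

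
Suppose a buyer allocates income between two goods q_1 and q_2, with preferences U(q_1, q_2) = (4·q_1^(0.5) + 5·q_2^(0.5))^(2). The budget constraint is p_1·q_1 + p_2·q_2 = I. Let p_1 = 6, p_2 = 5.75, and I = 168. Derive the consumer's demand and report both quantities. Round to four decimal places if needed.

MRS = MU_q_1/MU_q_2 = (4/5)·(q_2/q_1)^(0.5). Set equal to p_1/p_2.
Solve for the ratio: q_2/q_1 = [(5/4)·p_1/p_2]^(2).
With the ratio pinned down, the budget gives q_1* = I/(p_1 + p_2·(q_2/q_1)) and q_2* = (q_2/q_1)·q_1*.
Numerically q_2/q_1 = 1.701323, so q_1* = 168/(6 + 5.75·1.701323) = 10.6446 and q_2* = 1.701323·10.6446 = 18.11.

q_1* = 10.6446, q_2* = 18.11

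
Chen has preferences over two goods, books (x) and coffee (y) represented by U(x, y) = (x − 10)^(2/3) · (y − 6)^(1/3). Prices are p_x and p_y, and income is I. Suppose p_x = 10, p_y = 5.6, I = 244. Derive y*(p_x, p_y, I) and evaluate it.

After buying the subsistence bundle (10, 6), a share 2/3 of the remaining income goes to x: x* = 10 + 2/3·(I − 10p_x − 6p_y)/p_x.
Discretionary income = 244 − 10·10 − 6·5.6 = 110.4; y* = 6 + 1/3·110.4/5.6 = 12.5714.

y* = 12.5714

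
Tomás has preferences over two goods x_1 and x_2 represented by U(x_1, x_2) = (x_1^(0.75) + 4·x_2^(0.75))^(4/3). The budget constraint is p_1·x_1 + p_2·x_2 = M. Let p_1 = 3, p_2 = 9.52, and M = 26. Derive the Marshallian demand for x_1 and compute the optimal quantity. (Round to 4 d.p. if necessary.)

MU_x_1 ∝ x_1^(-0.25), MU_x_2 ∝ 4·x_2^(-0.25), so MRS = (1/4)·(x_2/x_1)^(0.25) = p_1/p_2.
Hence x_2/x_1 = (4·p_1/p_2)^(1/(0.25)), i.e. raised to the 4 power.
With the ratio pinned down, the budget gives x_1* = M/(p_1 + p_2·(x_2/x_1)) and x_2* = (x_2/x_1)·x_1*.
Numerically x_2/x_1 = 2.524511, so x_1* = 26/(3 + 9.52·2.524511) = 0.9618.

x_1* = 0.9618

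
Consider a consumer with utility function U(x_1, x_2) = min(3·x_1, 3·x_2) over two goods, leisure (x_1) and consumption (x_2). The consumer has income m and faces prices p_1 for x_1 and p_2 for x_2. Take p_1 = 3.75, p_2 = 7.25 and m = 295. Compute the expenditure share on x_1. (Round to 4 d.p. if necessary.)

share on x_1 = 0.3409

With perfect complements, no substitution: consume in ratio x_1:x_2 = 3:3.
Budget: p_1·x_1 + p_2·x_1 = m, so (3·p_1 + 3·p_2)·x_1 = 3·m.
Demand: x_1*(p_1,p_2,m) = 3·m/(3·p_1 + 3·p_2), x_2* = 3·m/(3·p_1 + 3·p_2).
Here 3·3.75 + 3·7.25 = 33, giving x_1* = 26.8182 and x_2* = 26.8182.
Expenditure on x_1: 3.75·26.8182 = 100.5682; share = 0.3409.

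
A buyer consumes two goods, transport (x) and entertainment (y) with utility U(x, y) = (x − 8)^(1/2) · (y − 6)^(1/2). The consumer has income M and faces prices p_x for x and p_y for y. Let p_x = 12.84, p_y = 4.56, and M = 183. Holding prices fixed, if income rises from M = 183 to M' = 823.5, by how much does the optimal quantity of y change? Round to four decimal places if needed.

MRS = (y−6)/(x−8). Tangency with p_x/p_y gives y−6 = (p_x/p_y)·(x−8).
Substituting into the budget: x* = 8 + 0.5·(M − 8·p_x − 6·p_y)/p_x, and y* = 6 + 0.5·(…)/p_y.
Discretionary income = 183 − 8·12.84 − 6·4.56 = 52.92; y* = 6 + 0.5·52.92/4.56 = 11.8026.
At M' = 823.5: y* = 82.0329. Change: 82.0329 − 11.8026 = 70.2303.

Δy* = 70.2303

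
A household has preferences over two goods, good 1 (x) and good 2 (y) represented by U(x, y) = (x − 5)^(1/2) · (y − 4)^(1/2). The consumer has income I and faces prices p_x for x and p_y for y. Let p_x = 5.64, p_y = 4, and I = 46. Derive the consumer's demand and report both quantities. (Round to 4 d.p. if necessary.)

This is Cobb-Douglas in (x−5, y−4): tangency gives 0.5·p_y·(y−4) = 0.5·p_x·(x−5).
Substituting into the budget: x* = 5 + 0.5·(I − 5·p_x − 4·p_y)/p_x, and y* = 4 + 0.5·(…)/p_y.
Discretionary income = 46 − 5·5.64 − 4·4 = 1.8; x* = 5 + 0.5·1.8/5.64 = 5.1596; y* = 4 + 0.5·1.8/4 = 4.225.

x* = 5.1596, y* = 4.225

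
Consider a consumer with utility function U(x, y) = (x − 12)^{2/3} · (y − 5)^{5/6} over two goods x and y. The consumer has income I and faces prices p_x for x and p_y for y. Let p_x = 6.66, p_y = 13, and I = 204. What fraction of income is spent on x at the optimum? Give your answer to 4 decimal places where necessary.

share on x = 0.5205

MRS = (4/5)·(y−5)/(x−12). Tangency with p_x/p_y gives y−5 = (5/4)·(p_x/p_y)·(x−12).
After buying the subsistence bundle (12, 5), a share 4/9 of the remaining income goes to x: x* = 12 + 4/9·(I − 12p_x − 5p_y)/p_x.
Discretionary income = 204 − 12·6.66 − 5·13 = 59.08; x* = 12 + 4/9·59.08/6.66 = 15.9426; y* = 5 + 5/9·59.08/13 = 7.5248.
Expenditure on x: 6.66·15.9426 = 106.1778; share = 0.5205.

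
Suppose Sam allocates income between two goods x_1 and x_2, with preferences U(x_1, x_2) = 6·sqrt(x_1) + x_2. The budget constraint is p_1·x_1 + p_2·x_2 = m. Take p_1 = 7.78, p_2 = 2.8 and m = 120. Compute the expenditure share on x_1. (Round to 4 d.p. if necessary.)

share on x_1 = 0.0756

MU_x_1 = 3/√x_1, MU_x_2 = 1. Tangency: 3/√x_1 = p_1/p_2.
Solve: √x_1 = 3·p_2/p_1, so x_1*(p_1,p_2) = (3·p_2/p_1)², and x_2* = (m − p_1·x_1*)/p_2.
Plugging in: x_1* = (3·2.8/7.78)² = 1.1657, x_2* = 39.6181.
Expenditure on x_1: 7.78·1.1657 = 9.0694; share = 0.0756.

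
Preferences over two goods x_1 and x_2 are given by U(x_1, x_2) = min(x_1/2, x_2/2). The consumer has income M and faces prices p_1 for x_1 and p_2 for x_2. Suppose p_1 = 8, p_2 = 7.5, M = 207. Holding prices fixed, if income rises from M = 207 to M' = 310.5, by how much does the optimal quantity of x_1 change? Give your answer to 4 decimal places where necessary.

Leontief preferences: the optimum is at the kink where x_1/2 = x_2/2, i.e. x_2 = x_1.
Budget: p_1·x_1 + p_2·x_1 = M, so (2·p_1 + 2·p_2)·x_1 = 2·M.
Demand: x_1*(p_1,p_2,M) = 2·M/(2·p_1 + 2·p_2), x_2* = 2·M/(2·p_1 + 2·p_2).
Here 2·8 + 2·7.5 = 31, giving x_1* = 13.3548.
At M' = 310.5: x_1* = 20.0323. Change: 20.0323 − 13.3548 = 6.6774.

Δx_1* = 6.6774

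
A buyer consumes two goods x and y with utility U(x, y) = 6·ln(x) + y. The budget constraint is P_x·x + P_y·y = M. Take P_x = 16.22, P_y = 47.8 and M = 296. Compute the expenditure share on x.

share on x = 0.9689

MU_x = 6/x, MU_y = 1. Tangency: 6/x = P_x/P_y.
So x*(P_x,P_y) = 6·P_y/P_x, independent of income; and y* = (M − 6·P_y)/P_y.
At the given prices: x* = 6·47.8/16.22 = 17.6819, and y* = 0.1925.
Expenditure on x: 16.22·17.6819 = 286.8; share = 0.9689.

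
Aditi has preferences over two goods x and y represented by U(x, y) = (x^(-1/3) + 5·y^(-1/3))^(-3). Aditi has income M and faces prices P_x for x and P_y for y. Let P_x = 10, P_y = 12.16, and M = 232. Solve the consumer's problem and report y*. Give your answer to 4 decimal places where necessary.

y* = 14.8497

From the CES first-order condition, (1/5)·(y/x)^(4/3) = P_x/P_y.
Solve for the ratio: y/x = [5·P_x/P_y]^(0.75).
Substitute y = (y/x)·x into the budget: x* = M/(P_x + P_y·(y/x)).
Numerically y/x = 2.887535, so x* = 232/(10 + 12.16·2.887535) = 5.1427 and y* = 2.887535·5.1427 = 14.8497.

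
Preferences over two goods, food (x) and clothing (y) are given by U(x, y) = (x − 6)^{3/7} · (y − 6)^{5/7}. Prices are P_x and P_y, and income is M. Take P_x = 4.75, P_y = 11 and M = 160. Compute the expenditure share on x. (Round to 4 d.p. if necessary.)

MRS = (3/5)·(y−6)/(x−6). Tangency with P_x/P_y gives y−6 = (5/3)·(P_x/P_y)·(x−6).
Substituting into the budget: x* = 6 + 0.375·(M − 6·P_x − 6·P_y)/P_x, and y* = 6 + 0.625·(…)/P_y.
Discretionary income = 160 − 6·4.75 − 6·11 = 65.5; x* = 6 + 0.375·65.5/4.75 = 11.1711; y* = 6 + 0.625·65.5/11 = 9.7216.
Expenditure on x: 4.75·11.1711 = 53.0625; share = 0.3316.

share on x = 0.3316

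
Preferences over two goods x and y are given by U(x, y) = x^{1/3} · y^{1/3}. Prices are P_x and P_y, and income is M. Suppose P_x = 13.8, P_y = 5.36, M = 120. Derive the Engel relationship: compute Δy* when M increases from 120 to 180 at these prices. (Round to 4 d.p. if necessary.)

At P_x=13.8, P_y=5.36, M=120: y* = 0.5·120/5.36 = 11.194.
At M' = 180: y* = 16.791. Change: 16.791 − 11.194 = 5.597.

Δy* = 5.597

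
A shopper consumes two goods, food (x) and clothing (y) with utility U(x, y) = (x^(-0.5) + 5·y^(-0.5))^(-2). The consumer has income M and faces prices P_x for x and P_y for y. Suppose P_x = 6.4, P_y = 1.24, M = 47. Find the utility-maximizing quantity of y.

MRS = MU_x/MU_y = (1/5)·(y/x)^(1.5). Set equal to P_x/P_y.
Hence y/x = (5·P_x/P_y)^(1/(1.5)), i.e. raised to the 2/3 power.
Substitute y = (y/x)·x into the budget: x* = M/(P_x + P_y·(y/x)).
Numerically y/x = 8.732773, so x* = 47/(6.4 + 1.24·8.732773) = 2.728 and y* = 8.732773·2.728 = 23.8231.

y* = 23.8231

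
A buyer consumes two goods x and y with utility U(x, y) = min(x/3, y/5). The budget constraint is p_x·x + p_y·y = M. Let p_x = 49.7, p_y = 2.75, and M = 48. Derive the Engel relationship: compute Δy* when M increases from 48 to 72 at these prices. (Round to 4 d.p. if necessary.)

With perfect complements, no substitution: consume in ratio x:y = 3:5.
Budget: p_x·x + p_y·(5/3)·x = M, so (3·p_x + 5·p_y)·x = 3·M.
Demand: x*(p_x,p_y,M) = 3·M/(3·p_x + 5·p_y), y* = 5·M/(3·p_x + 5·p_y).
Here 3·49.7 + 5·2.75 = 162.85, giving y* = 1.4737.
At M' = 72: y* = 2.2106. Change: 2.2106 − 1.4737 = 0.7369.

Δy* = 0.7369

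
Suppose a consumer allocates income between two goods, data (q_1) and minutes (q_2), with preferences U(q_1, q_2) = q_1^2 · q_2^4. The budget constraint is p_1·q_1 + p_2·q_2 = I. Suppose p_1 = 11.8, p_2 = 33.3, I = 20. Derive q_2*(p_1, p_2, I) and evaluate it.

MU_q_1/MU_q_2 = (2·q_2)/(4·q_1); tangency sets this equal to p_1/p_2.
So 2·p_2·q_2 = 4·p_1·q_1; combined with the budget, a share 1/3 of income goes to q_1.
Demand: q_1*(p_1,p_2,I) = 1/3·I/p_1 and q_2* = 2/3·I/p_2.
At p_1=11.8, p_2=33.3, I=20: q_2* = 2/3·20/33.3 = 0.4004.

q_2* = 0.4004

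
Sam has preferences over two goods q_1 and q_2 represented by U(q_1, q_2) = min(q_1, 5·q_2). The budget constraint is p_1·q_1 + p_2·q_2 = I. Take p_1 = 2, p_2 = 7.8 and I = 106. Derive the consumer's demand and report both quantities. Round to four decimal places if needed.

q_1* = 29.7753, q_2* = 5.9551

With perfect complements, no substitution: consume in ratio q_1:q_2 = 5:1.
Budget: p_1·q_1 + p_2·(1/5)·q_1 = I, so (5·p_1 + p_2)·q_1 = 5·I.
Demand: q_1*(p_1,p_2,I) = 5·I/(5·p_1 + p_2), q_2* = I/(5·p_1 + p_2).
Here 5·2 + 7.8 = 17.8, giving q_1* = 29.7753 and q_2* = 5.9551.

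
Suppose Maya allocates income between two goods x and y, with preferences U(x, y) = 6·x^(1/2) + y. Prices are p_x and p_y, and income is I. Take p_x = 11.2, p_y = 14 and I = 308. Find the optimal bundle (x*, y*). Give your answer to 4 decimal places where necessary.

MU_x = 3/√x, MU_y = 1. Tangency: 3/√x = p_x/p_y.
Solve: √x = 3·p_y/p_x, so x*(p_x,p_y) = (3·p_y/p_x)², and y* = (I − p_x·x*)/p_y.
Plugging in: x* = (3·14/11.2)² = 14.0625, y* = 10.75.

x* = 14.0625, y* = 10.75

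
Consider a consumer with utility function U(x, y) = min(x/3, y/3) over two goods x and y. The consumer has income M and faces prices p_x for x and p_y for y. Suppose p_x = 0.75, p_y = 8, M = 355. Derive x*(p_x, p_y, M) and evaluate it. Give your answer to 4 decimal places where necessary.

With perfect complements, no substitution: consume in ratio x:y = 3:3.
Budget: p_x·x + p_y·x = M, so (3·p_x + 3·p_y)·x = 3·M.
Demand: x*(p_x,p_y,M) = 3·M/(3·p_x + 3·p_y), y* = 3·M/(3·p_x + 3·p_y).
Here 3·0.75 + 3·8 = 26.25, giving x* = 40.5714.

x* = 40.5714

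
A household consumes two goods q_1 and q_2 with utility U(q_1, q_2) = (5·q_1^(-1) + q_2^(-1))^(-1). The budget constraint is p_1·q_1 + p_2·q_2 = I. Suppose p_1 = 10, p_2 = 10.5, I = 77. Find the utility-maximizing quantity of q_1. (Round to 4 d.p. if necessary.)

From the CES first-order condition, 5·(q_2/q_1)^(2) = p_1/p_2.
Hence q_2/q_1 = ((1/5)·p_1/p_2)^(1/(2)), i.e. raised to the 0.5 power.
With the ratio pinned down, the budget gives q_1* = I/(p_1 + p_2·(q_2/q_1)) and q_2* = (q_2/q_1)·q_1*.
Numerically q_2/q_1 = 0.436436, so q_1* = 77/(10 + 10.5·0.436436) = 5.2803.

q_1* = 5.2803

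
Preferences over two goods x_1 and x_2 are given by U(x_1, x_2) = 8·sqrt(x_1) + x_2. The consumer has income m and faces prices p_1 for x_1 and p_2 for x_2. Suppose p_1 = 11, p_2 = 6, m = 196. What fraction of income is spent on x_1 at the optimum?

share on x_1 = 0.2672

Utility is quasi-linear in x_2; the FOC for x_1 is 4/√x_1 = p_1/p_2.
Thus x_1* = (4·p_2/p_1)² — independent of m — with the rest of income spent on x_2.
Plugging in: x_1* = (4·6/11)² = 4.7603, x_2* = 23.9394.
Expenditure on x_1: 11·4.7603 = 52.3636; share = 0.2672.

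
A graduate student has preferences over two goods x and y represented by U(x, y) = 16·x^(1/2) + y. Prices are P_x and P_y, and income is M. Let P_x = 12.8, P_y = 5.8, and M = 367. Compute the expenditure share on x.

share on x = 0.4583

Set MRS = P_x/P_y: 8·x^(−1/2) = P_x/P_y.
Solve: √x = 8·P_y/P_x, so x*(P_x,P_y) = (8·P_y/P_x)², and y* = (M − P_x·x*)/P_y.
Plugging in: x* = (8·5.8/12.8)² = 13.1406, y* = 34.2759.
Expenditure on x: 12.8·13.1406 = 168.2; share = 0.4583.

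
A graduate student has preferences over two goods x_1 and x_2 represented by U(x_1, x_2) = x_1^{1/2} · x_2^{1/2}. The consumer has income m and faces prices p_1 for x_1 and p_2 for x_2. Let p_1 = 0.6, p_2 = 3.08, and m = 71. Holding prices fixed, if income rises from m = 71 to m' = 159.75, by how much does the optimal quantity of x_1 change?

MU_x_1/MU_x_2 = (0.5·x_2)/(0.5·x_1); tangency sets this equal to p_1/p_2.
So 0.5·p_2·x_2 = 0.5·p_1·x_1; combined with the budget, a share 0.5 of income goes to x_1.
Demand: x_1*(p_1,p_2,m) = 0.5·m/p_1 and x_2* = 0.5·m/p_2.
At p_1=0.6, p_2=3.08, m=71: x_1* = 0.5·71/0.6 = 59.1667.
At m' = 159.75: x_1* = 133.125. Change: 133.125 − 59.1667 = 73.9583.

Δx_1* = 73.9583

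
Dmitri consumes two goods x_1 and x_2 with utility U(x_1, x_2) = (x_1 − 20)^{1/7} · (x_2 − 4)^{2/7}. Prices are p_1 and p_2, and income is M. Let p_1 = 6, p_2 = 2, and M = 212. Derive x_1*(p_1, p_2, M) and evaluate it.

MRS = (1/2)·(x_2−4)/(x_1−20). Tangency with p_1/p_2 gives x_2−4 = 2·(p_1/p_2)·(x_1−20).
After buying the subsistence bundle (20, 4), a share 1/3 of the remaining income goes to x_1: x_1* = 20 + 1/3·(M − 20p_1 − 4p_2)/p_1.
Discretionary income = 212 − 20·6 − 4·2 = 84; x_1* = 20 + 1/3·84/6 = 24.6667.

x_1* = 24.6667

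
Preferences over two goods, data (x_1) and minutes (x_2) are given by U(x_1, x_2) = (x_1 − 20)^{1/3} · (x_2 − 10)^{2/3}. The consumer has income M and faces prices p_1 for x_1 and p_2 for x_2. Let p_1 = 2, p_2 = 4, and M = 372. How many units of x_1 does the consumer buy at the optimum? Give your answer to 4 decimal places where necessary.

This is Cobb-Douglas in (x_1−20, x_2−10): tangency gives 1/3·p_2·(x_2−10) = 2/3·p_1·(x_1−20).
Substituting into the budget: x_1* = 20 + 1/3·(M − 20·p_1 − 10·p_2)/p_1, and x_2* = 10 + 2/3·(…)/p_2.
Discretionary income = 372 − 20·2 − 10·4 = 292; x_1* = 20 + 1/3·292/2 = 68.6667.

x_1* = 68.6667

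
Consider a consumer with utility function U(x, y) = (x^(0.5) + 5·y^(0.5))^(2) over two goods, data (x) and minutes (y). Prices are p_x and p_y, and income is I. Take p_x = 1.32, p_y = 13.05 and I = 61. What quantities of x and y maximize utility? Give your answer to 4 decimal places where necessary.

x* = 13.0959, y* = 3.3497

Substitute y = (y/x)·x into the budget: x* = I/(p_x + p_y·(y/x)).
Numerically y/x = 0.25578, so x* = 61/(1.32 + 13.05·0.25578) = 13.0959 and y* = 0.25578·13.0959 = 3.3497.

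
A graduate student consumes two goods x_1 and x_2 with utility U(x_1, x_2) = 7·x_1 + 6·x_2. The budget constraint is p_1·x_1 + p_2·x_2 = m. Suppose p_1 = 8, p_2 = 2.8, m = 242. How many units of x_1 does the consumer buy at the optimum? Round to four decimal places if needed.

x_1* = 0

Numerically: x_1* = 0, x_2* = 86.4286.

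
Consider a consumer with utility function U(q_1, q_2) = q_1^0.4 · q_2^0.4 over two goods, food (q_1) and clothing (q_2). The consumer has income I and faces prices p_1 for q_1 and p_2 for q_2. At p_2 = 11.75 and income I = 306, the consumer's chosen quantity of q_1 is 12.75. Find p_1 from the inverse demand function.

p_1 = 12

The MRS is q_2/q_1. Set MRS = p_1/p_2.
Rearranging, p_2·q_2 = p_1·q_1. Substituting into the budget gives p_1·q_1·(1 + 1) = I.
Demand: q_1*(p_1,p_2,I) = 0.5·I/p_1 and q_2* = 0.5·I/p_2.
Set q_1* = 12.75 in the demand function and solve for p_1: p_1 = 12.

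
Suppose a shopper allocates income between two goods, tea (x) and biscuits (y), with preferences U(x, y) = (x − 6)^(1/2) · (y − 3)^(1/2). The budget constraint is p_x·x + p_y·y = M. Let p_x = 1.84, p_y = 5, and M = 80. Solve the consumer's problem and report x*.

Let x' = x−6, y' = y−3. MRS = y'/x' = p_x/p_y.
Substituting into the budget: x* = 6 + 0.5·(M − 6·p_x − 3·p_y)/p_x, and y* = 3 + 0.5·(…)/p_y.
Discretionary income = 80 − 6·1.84 − 3·5 = 53.96; x* = 6 + 0.5·53.96/1.84 = 20.663.

x* = 20.663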